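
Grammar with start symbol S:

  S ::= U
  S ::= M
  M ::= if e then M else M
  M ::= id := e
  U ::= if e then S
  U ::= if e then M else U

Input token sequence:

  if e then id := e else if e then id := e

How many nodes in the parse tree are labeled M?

2

[S [U if e then [M id := e] else [U if e then [S [M id := e]]]]]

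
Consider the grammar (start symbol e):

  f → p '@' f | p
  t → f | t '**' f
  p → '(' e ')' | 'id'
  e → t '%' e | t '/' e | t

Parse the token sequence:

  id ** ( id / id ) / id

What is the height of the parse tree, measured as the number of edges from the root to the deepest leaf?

[e [t [t [f [p id]]] ** [f [p ( [e [t [f [p id]]] / [e [t [f [p id]]]]] )]]] / [e [t [f [p id]]]]]

9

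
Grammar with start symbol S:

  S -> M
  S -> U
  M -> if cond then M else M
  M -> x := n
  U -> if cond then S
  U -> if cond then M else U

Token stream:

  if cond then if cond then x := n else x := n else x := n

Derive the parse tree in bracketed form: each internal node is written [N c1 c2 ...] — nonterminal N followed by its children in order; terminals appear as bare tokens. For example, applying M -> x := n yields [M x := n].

[S [M if cond then [M if cond then [M x := n] else [M x := n]] else [M x := n]]]

S
M
if cond then M else M
if cond then if cond then M else M else M
if cond then if cond then x := n else M else M
if cond then if cond then x := n else x := n else M
if cond then if cond then x := n else x := n else x := n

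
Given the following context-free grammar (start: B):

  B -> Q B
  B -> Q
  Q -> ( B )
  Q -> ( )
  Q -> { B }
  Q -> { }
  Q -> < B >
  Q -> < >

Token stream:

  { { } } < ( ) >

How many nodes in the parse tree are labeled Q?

4

[B [Q { [B [Q { }]] }] [B [Q < [B [Q ( )]] >]]]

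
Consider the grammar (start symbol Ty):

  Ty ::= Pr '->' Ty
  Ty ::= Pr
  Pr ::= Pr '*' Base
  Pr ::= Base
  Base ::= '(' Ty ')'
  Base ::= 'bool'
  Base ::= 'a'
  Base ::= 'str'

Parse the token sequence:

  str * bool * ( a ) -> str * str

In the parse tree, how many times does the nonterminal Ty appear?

3

[Ty [Pr [Pr [Pr [Base str]] * [Base bool]] * [Base ( [Ty [Pr [Base a]]] )]] -> [Ty [Pr [Pr [Base str]] * [Base str]]]]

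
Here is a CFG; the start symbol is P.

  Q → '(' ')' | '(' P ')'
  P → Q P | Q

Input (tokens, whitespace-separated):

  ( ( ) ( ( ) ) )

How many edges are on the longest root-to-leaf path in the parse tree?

[P [Q ( [P [Q ( )] [P [Q ( [P [Q ( )]] )]]] )]]

7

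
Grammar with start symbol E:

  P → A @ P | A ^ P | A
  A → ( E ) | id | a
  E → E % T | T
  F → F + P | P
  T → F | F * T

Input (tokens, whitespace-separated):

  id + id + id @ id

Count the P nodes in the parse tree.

[E [T [F [F [F [P [A id]]] + [P [A id]]] + [P [A id] @ [P [A id]]]]]]

4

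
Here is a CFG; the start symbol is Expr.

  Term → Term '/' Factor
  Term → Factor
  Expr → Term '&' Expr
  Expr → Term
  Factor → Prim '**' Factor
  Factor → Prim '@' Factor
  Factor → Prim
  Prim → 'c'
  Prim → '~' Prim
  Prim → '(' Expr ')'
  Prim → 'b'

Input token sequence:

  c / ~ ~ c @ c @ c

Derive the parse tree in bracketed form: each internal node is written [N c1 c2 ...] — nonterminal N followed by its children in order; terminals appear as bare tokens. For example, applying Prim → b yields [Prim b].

[Expr [Term [Term [Factor [Prim c]]] / [Factor [Prim ~ [Prim ~ [Prim c]]] @ [Factor [Prim c] @ [Factor [Prim c]]]]]]

Expr
Term
Term / Factor
Factor / Factor
Prim / Factor
c / Factor
c / Prim @ Factor
c / ~ Prim @ Factor
c / ~ ~ Prim @ Factor
c / ~ ~ c @ Factor
c / ~ ~ c @ Prim @ Factor
c / ~ ~ c @ c @ Factor
c / ~ ~ c @ c @ Prim
c / ~ ~ c @ c @ c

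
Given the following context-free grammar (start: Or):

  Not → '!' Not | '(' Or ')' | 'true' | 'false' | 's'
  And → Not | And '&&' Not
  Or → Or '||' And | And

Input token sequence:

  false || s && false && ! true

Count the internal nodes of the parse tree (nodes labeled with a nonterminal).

11

[Or [Or [And [Not false]]] || [And [And [And [Not s]] && [Not false]] && [Not ! [Not true]]]]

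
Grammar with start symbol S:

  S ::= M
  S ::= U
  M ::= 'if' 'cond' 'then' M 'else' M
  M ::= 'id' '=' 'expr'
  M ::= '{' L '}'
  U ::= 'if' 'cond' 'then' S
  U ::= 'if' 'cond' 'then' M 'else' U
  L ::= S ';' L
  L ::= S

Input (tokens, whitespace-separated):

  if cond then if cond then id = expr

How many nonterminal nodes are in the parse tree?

6

[S [U if cond then [S [U if cond then [S [M id = expr]]]]]]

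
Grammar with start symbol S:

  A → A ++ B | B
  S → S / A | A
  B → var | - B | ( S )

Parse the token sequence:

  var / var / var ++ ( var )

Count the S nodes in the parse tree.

[S [S [S [A [B var]]] / [A [B var]]] / [A [A [B var]] ++ [B ( [S [A [B var]]] )]]]

4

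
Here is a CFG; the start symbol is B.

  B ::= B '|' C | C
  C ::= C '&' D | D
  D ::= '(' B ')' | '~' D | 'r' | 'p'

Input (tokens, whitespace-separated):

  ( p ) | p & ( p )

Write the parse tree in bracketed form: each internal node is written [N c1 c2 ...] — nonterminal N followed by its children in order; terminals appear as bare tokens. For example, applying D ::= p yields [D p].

B
B | C
C | C
D | C
( B ) | C
( C ) | C
( D ) | C
( p ) | C
( p ) | C & D
( p ) | D & D
( p ) | p & D
( p ) | p & ( B )
( p ) | p & ( C )
( p ) | p & ( D )
( p ) | p & ( p )

[B [B [C [D ( [B [C [D p]]] )]]] | [C [C [D p]] & [D ( [B [C [D p]]] )]]]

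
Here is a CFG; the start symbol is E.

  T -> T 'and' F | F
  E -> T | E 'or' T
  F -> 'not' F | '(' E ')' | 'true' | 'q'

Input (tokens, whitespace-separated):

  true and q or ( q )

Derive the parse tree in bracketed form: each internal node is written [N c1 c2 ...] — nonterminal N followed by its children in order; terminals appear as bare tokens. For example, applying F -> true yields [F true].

[E [E [T [T [F true]] and [F q]]] or [T [F ( [E [T [F q]]] )]]]

E
E or T
T or T
T and F or T
F and F or T
true and F or T
true and q or T
true and q or F
true and q or ( E )
true and q or ( T )
true and q or ( F )
true and q or ( q )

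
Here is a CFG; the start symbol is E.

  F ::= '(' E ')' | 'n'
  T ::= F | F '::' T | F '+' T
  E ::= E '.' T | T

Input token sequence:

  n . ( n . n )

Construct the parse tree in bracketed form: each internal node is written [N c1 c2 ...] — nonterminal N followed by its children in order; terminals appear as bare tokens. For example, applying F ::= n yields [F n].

E
E . T
T . T
F . T
n . T
n . F
n . ( E )
n . ( E . T )
n . ( T . T )
n . ( F . T )
n . ( n . T )
n . ( n . F )
n . ( n . n )

[E [E [T [F n]]] . [T [F ( [E [E [T [F n]]] . [T [F n]]] )]]]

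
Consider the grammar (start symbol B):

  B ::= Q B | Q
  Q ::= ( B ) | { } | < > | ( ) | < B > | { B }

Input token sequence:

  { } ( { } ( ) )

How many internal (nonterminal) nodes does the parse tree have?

[B [Q { }] [B [Q ( [B [Q { }] [B [Q ( )]]] )]]]

8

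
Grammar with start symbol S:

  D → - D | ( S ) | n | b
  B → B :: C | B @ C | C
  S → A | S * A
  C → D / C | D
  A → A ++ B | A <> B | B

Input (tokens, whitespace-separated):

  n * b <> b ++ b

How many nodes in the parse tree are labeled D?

[S [S [A [B [C [D n]]]]] * [A [A [A [B [C [D b]]]] <> [B [C [D b]]]] ++ [B [C [D b]]]]]

4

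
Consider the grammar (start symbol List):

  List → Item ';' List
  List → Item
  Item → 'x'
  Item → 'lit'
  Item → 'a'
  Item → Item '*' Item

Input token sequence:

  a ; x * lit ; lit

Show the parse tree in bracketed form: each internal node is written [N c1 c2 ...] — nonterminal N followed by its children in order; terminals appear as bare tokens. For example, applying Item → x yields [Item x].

[List [Item a] ; [List [Item [Item x] * [Item lit]] ; [List [Item lit]]]]

List
Item ; List
a ; List
a ; Item ; List
a ; Item * Item ; List
a ; x * Item ; List
a ; x * lit ; List
a ; x * lit ; Item
a ; x * lit ; lit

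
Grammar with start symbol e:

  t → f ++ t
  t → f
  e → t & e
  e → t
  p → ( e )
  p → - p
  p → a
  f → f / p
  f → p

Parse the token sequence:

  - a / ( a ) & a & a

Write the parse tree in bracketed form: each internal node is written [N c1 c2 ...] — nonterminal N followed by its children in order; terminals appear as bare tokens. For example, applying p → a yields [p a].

e
t & e
f & e
f / p & e
p / p & e
- p / p & e
- a / p & e
- a / ( e ) & e
- a / ( t ) & e
- a / ( f ) & e
- a / ( p ) & e
- a / ( a ) & e
- a / ( a ) & t & e
- a / ( a ) & f & e
- a / ( a ) & p & e
- a / ( a ) & a & e
- a / ( a ) & a & t
- a / ( a ) & a & f
- a / ( a ) & a & p
- a / ( a ) & a & a

[e [t [f [f [p - [p a]]] / [p ( [e [t [f [p a]]]] )]]] & [e [t [f [p a]]] & [e [t [f [p a]]]]]]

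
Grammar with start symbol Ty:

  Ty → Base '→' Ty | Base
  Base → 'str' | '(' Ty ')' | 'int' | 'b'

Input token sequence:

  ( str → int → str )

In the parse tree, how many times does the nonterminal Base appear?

[Ty [Base ( [Ty [Base str] → [Ty [Base int] → [Ty [Base str]]]] )]]

4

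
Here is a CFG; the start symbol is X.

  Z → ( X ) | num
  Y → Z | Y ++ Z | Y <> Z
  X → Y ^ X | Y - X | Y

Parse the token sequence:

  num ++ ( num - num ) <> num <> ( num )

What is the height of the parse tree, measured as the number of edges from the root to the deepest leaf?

9

[X [Y [Y [Y [Y [Z num]] ++ [Z ( [X [Y [Z num]] - [X [Y [Z num]]]] )]] <> [Z num]] <> [Z ( [X [Y [Z num]]] )]]]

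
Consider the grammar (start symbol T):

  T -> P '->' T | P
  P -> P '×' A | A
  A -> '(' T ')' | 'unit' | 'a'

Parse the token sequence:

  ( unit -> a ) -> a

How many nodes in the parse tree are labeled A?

4

[T [P [A ( [T [P [A unit]] -> [T [P [A a]]]] )]] -> [T [P [A a]]]]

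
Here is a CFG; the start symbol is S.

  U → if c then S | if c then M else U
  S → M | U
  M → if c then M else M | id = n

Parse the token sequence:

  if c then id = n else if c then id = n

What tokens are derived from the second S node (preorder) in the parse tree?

id = n

[S [U if c then [M id = n] else [U if c then [S [M id = n]]]]]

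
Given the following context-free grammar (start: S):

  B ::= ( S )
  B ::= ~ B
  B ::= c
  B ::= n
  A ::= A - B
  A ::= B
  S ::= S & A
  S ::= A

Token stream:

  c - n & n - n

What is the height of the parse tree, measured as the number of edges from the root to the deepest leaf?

[S [S [A [A [B c]] - [B n]]] & [A [A [B n]] - [B n]]]

5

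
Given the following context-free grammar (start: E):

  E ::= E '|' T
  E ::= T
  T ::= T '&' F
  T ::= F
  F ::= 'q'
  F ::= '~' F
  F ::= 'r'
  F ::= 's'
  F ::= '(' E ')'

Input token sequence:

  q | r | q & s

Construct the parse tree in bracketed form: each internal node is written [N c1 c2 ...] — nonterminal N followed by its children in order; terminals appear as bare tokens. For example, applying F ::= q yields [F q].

E
E | T
E | T | T
T | T | T
F | T | T
q | T | T
q | F | T
q | r | T
q | r | T & F
q | r | F & F
q | r | q & F
q | r | q & s

[E [E [E [T [F q]]] | [T [F r]]] | [T [T [F q]] & [F s]]]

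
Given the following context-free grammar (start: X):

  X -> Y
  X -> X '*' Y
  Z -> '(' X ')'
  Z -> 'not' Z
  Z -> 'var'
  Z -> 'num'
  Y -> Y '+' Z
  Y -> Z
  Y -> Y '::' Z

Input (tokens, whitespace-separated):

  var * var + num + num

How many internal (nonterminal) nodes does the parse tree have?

10

[X [X [Y [Z var]]] * [Y [Y [Y [Z var]] + [Z num]] + [Z num]]]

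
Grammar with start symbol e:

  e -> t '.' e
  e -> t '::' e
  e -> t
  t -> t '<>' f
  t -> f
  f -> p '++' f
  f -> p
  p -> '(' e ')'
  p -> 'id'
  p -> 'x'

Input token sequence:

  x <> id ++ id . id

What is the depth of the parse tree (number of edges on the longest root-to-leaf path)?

[e [t [t [f [p x]]] <> [f [p id] ++ [f [p id]]]] . [e [t [f [p id]]]]]

5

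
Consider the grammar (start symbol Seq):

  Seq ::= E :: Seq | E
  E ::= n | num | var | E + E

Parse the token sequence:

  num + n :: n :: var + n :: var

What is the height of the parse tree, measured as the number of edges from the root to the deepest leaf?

[Seq [E [E num] + [E n]] :: [Seq [E n] :: [Seq [E [E var] + [E n]] :: [Seq [E var]]]]]

5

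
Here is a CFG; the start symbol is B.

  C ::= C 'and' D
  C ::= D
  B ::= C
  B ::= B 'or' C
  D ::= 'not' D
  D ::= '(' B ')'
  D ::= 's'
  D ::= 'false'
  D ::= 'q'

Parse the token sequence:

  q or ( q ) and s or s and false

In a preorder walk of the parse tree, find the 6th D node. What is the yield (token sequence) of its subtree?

[B [B [B [C [D q]]] or [C [C [D ( [B [C [D q]]] )]] and [D s]]] or [C [C [D s]] and [D false]]]

false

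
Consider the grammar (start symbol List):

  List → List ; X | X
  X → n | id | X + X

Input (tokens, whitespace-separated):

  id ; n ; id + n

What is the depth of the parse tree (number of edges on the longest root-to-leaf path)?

[List [List [List [X id]] ; [X n]] ; [X [X id] + [X n]]]

4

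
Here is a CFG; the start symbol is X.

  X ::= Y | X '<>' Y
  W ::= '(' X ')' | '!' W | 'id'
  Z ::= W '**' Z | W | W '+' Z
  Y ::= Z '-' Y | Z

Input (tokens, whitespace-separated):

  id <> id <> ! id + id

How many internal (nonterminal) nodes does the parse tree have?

15

[X [X [X [Y [Z [W id]]]] <> [Y [Z [W id]]]] <> [Y [Z [W ! [W id]] + [Z [W id]]]]]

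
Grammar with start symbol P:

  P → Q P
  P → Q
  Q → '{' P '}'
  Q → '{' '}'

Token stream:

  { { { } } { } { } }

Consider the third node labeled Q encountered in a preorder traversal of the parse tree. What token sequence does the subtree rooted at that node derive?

{ }

[P [Q { [P [Q { [P [Q { }]] }] [P [Q { }] [P [Q { }]]]] }]]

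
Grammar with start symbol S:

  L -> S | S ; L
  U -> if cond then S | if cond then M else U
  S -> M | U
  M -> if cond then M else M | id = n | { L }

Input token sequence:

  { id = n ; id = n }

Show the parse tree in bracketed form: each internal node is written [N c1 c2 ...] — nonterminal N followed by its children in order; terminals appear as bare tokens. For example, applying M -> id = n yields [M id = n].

S
M
{ L }
{ S ; L }
{ M ; L }
{ id = n ; L }
{ id = n ; S }
{ id = n ; M }
{ id = n ; id = n }

[S [M { [L [S [M id = n]] ; [L [S [M id = n]]]] }]]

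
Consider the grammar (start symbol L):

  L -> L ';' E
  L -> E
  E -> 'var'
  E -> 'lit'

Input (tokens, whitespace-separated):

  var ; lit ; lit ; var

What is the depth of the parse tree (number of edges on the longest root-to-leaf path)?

[L [L [L [L [E var]] ; [E lit]] ; [E lit]] ; [E var]]

5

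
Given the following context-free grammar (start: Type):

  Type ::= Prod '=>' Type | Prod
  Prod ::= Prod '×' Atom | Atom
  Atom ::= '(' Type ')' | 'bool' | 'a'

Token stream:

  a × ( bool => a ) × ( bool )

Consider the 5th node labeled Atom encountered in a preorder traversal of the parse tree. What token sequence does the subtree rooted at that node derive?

[Type [Prod [Prod [Prod [Atom a]] × [Atom ( [Type [Prod [Atom bool]] => [Type [Prod [Atom a]]]] )]] × [Atom ( [Type [Prod [Atom bool]]] )]]]

( bool )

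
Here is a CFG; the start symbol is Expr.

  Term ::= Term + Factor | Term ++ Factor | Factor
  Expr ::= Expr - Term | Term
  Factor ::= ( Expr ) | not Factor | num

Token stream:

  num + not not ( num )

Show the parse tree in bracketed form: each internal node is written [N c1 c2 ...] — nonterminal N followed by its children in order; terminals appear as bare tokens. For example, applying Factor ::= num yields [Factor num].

[Expr [Term [Term [Factor num]] + [Factor not [Factor not [Factor ( [Expr [Term [Factor num]]] )]]]]]

Expr
Term
Term + Factor
Factor + Factor
num + Factor
num + not Factor
num + not not Factor
num + not not ( Expr )
num + not not ( Term )
num + not not ( Factor )
num + not not ( num )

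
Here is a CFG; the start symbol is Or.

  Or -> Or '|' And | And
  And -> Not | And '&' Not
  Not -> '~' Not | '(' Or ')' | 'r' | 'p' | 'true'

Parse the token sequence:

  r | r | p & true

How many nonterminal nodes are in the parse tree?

[Or [Or [Or [And [Not r]]] | [And [Not r]]] | [And [And [Not p]] & [Not true]]]

11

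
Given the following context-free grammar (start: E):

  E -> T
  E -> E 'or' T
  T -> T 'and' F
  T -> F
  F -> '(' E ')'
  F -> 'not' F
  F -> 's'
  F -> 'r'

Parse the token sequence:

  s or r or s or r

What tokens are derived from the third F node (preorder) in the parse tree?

s

[E [E [E [E [T [F s]]] or [T [F r]]] or [T [F s]]] or [T [F r]]]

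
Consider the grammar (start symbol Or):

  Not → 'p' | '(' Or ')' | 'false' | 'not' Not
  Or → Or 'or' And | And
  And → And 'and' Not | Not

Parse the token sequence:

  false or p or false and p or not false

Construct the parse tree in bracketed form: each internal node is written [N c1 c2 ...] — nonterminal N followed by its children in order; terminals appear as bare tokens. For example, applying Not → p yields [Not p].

Or
Or or And
Or or And or And
Or or And or And or And
And or And or And or And
Not or And or And or And
false or And or And or And
false or Not or And or And
false or p or And or And
false or p or And and Not or And
false or p or Not and Not or And
false or p or false and Not or And
false or p or false and p or And
false or p or false and p or Not
false or p or false and p or not Not
false or p or false and p or not false

[Or [Or [Or [Or [And [Not false]]] or [And [Not p]]] or [And [And [Not false]] and [Not p]]] or [And [Not not [Not false]]]]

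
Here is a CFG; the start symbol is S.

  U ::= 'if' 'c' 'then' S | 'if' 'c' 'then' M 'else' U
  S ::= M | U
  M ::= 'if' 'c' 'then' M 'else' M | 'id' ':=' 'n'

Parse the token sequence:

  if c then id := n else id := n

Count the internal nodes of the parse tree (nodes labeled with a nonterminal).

[S [M if c then [M id := n] else [M id := n]]]

4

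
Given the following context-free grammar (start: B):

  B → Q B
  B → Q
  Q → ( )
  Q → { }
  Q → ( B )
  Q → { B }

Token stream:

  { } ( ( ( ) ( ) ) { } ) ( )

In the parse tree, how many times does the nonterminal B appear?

[B [Q { }] [B [Q ( [B [Q ( [B [Q ( )] [B [Q ( )]]] )] [B [Q { }]]] )] [B [Q ( )]]]]

7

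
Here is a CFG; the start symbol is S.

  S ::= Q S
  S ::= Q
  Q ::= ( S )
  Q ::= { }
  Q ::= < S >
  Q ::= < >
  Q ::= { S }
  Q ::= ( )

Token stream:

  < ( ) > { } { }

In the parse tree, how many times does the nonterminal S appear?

4

[S [Q < [S [Q ( )]] >] [S [Q { }] [S [Q { }]]]]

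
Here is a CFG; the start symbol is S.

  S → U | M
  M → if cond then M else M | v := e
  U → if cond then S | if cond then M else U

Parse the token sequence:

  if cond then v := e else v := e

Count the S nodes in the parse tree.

1

[S [M if cond then [M v := e] else [M v := e]]]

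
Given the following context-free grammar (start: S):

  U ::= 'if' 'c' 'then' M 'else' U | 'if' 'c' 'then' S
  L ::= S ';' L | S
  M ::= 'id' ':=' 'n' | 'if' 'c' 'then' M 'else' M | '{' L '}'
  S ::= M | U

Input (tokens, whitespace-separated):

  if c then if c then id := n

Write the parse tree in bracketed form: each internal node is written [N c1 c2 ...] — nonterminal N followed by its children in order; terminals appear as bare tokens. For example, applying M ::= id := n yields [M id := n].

S
U
if c then S
if c then U
if c then if c then S
if c then if c then M
if c then if c then id := n

[S [U if c then [S [U if c then [S [M id := n]]]]]]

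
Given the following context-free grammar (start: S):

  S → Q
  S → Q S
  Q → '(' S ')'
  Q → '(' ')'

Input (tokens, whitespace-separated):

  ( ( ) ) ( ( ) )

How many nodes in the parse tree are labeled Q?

4

[S [Q ( [S [Q ( )]] )] [S [Q ( [S [Q ( )]] )]]]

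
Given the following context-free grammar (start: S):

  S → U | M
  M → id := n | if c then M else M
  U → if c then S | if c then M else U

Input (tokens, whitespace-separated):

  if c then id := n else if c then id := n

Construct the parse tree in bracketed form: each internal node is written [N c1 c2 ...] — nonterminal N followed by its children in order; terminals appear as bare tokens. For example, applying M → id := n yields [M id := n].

[S [U if c then [M id := n] else [U if c then [S [M id := n]]]]]

S
U
if c then M else U
if c then id := n else U
if c then id := n else if c then S
if c then id := n else if c then M
if c then id := n else if c then id := n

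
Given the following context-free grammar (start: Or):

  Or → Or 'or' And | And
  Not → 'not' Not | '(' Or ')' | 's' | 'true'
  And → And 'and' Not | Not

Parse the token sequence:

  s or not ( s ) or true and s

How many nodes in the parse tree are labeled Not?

[Or [Or [Or [And [Not s]]] or [And [Not not [Not ( [Or [And [Not s]]] )]]]] or [And [And [Not true]] and [Not s]]]

6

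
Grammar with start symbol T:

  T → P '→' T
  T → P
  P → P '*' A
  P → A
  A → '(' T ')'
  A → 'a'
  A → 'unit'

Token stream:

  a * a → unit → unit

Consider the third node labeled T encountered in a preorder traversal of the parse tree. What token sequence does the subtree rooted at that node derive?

unit

[T [P [P [A a]] * [A a]] → [T [P [A unit]] → [T [P [A unit]]]]]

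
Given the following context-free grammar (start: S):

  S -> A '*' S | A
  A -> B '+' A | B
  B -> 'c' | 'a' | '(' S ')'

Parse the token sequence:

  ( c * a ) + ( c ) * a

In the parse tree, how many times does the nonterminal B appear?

6

[S [A [B ( [S [A [B c]] * [S [A [B a]]]] )] + [A [B ( [S [A [B c]]] )]]] * [S [A [B a]]]]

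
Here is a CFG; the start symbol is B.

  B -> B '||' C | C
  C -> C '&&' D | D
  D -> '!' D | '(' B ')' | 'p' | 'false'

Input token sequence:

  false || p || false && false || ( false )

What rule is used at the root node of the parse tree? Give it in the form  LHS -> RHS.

[B [B [B [B [C [D false]]] || [C [D p]]] || [C [C [D false]] && [D false]]] || [C [D ( [B [C [D false]]] )]]]

B -> B '||' C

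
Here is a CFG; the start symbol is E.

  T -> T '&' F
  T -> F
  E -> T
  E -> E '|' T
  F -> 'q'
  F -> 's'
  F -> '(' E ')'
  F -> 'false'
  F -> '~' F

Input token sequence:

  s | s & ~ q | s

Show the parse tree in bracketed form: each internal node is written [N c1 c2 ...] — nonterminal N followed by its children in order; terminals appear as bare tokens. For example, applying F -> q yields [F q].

E
E | T
E | T | T
T | T | T
F | T | T
s | T | T
s | T & F | T
s | F & F | T
s | s & F | T
s | s & ~ F | T
s | s & ~ q | T
s | s & ~ q | F
s | s & ~ q | s

[E [E [E [T [F s]]] | [T [T [F s]] & [F ~ [F q]]]] | [T [F s]]]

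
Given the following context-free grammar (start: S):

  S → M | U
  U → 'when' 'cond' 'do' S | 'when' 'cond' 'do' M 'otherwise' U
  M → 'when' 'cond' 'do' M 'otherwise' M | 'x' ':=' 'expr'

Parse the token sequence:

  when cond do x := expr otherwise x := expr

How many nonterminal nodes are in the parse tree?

4

[S [M when cond do [M x := expr] otherwise [M x := expr]]]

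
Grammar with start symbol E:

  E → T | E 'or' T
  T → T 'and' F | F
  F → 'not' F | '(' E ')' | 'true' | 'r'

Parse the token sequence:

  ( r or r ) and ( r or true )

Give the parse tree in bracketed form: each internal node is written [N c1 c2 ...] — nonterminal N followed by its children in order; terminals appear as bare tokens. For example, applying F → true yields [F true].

E
T
T and F
F and F
( E ) and F
( E or T ) and F
( T or T ) and F
( F or T ) and F
( r or T ) and F
( r or F ) and F
( r or r ) and F
( r or r ) and ( E )
( r or r ) and ( E or T )
( r or r ) and ( T or T )
( r or r ) and ( F or T )
( r or r ) and ( r or T )
( r or r ) and ( r or F )
( r or r ) and ( r or true )

[E [T [T [F ( [E [E [T [F r]]] or [T [F r]]] )]] and [F ( [E [E [T [F r]]] or [T [F true]]] )]]]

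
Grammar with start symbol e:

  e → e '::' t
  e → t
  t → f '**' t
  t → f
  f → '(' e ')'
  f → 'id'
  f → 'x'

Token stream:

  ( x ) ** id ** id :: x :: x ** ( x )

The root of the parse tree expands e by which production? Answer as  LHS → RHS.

e → e '::' t

[e [e [e [t [f ( [e [t [f x]]] )] ** [t [f id] ** [t [f id]]]]] :: [t [f x]]] :: [t [f x] ** [t [f ( [e [t [f x]]] )]]]]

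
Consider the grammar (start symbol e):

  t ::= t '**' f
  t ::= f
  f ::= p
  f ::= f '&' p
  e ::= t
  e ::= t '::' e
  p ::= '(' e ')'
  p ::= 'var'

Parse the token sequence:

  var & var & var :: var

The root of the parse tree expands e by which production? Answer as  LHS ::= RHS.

e ::= t '::' e

[e [t [f [f [f [p var]] & [p var]] & [p var]]] :: [e [t [f [p var]]]]]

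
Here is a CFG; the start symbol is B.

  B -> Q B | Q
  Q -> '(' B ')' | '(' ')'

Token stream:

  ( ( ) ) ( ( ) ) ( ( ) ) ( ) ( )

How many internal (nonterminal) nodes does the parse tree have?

16

[B [Q ( [B [Q ( )]] )] [B [Q ( [B [Q ( )]] )] [B [Q ( [B [Q ( )]] )] [B [Q ( )] [B [Q ( )]]]]]]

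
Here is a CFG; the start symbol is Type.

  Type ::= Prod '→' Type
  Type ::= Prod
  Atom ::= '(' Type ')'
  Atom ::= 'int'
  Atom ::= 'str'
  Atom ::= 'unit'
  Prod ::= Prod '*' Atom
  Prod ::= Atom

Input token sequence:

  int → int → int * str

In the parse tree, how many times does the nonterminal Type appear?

[Type [Prod [Atom int]] → [Type [Prod [Atom int]] → [Type [Prod [Prod [Atom int]] * [Atom str]]]]]

3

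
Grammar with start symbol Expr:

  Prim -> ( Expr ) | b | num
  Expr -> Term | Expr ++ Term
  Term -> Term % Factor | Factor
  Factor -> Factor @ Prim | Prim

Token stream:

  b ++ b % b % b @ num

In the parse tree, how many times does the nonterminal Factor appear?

5

[Expr [Expr [Term [Factor [Prim b]]]] ++ [Term [Term [Term [Factor [Prim b]]] % [Factor [Prim b]]] % [Factor [Factor [Prim b]] @ [Prim num]]]]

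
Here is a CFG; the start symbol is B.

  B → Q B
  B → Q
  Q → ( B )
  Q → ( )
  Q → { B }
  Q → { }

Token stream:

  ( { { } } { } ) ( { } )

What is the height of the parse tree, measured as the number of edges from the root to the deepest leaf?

6

[B [Q ( [B [Q { [B [Q { }]] }] [B [Q { }]]] )] [B [Q ( [B [Q { }]] )]]]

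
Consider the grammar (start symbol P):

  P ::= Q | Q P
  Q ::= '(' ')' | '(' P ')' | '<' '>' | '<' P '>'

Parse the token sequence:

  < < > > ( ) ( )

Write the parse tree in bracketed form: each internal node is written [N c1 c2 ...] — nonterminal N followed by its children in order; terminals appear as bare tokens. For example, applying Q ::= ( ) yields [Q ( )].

[P [Q < [P [Q < >]] >] [P [Q ( )] [P [Q ( )]]]]

P
Q P
< P > P
< Q > P
< < > > P
< < > > Q P
< < > > ( ) P
< < > > ( ) Q
< < > > ( ) ( )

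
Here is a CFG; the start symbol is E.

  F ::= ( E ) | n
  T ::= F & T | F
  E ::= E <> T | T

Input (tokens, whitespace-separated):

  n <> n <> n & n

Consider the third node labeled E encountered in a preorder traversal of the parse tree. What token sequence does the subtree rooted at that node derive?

n

[E [E [E [T [F n]]] <> [T [F n]]] <> [T [F n] & [T [F n]]]]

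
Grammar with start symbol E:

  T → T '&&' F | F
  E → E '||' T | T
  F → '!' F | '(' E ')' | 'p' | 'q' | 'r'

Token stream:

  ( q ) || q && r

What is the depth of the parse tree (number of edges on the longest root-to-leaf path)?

[E [E [T [F ( [E [T [F q]]] )]]] || [T [T [F q]] && [F r]]]

7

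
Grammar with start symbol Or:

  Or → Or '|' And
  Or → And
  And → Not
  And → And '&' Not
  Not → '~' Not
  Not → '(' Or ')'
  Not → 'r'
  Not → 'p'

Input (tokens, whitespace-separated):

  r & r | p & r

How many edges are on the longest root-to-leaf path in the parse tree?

5

[Or [Or [And [And [Not r]] & [Not r]]] | [And [And [Not p]] & [Not r]]]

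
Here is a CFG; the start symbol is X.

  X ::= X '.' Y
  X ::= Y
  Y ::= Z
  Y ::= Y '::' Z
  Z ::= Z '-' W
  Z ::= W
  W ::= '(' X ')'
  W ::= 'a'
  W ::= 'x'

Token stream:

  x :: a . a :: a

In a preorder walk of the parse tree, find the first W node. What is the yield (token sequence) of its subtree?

x

[X [X [Y [Y [Z [W x]]] :: [Z [W a]]]] . [Y [Y [Z [W a]]] :: [Z [W a]]]]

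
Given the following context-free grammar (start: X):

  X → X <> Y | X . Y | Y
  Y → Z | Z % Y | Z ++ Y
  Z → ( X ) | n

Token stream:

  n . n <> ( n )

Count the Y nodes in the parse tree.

4

[X [X [X [Y [Z n]]] . [Y [Z n]]] <> [Y [Z ( [X [Y [Z n]]] )]]]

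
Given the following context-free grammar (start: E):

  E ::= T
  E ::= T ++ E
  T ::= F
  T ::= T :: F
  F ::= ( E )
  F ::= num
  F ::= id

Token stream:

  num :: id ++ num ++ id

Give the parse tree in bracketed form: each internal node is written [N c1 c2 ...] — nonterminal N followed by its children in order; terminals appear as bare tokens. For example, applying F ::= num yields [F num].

E
T ++ E
T :: F ++ E
F :: F ++ E
num :: F ++ E
num :: id ++ E
num :: id ++ T ++ E
num :: id ++ F ++ E
num :: id ++ num ++ E
num :: id ++ num ++ T
num :: id ++ num ++ F
num :: id ++ num ++ id

[E [T [T [F num]] :: [F id]] ++ [E [T [F num]] ++ [E [T [F id]]]]]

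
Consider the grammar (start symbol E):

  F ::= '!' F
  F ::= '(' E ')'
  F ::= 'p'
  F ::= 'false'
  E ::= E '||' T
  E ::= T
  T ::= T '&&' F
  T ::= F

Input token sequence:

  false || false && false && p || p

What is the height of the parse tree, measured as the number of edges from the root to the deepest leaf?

6

[E [E [E [T [F false]]] || [T [T [T [F false]] && [F false]] && [F p]]] || [T [F p]]]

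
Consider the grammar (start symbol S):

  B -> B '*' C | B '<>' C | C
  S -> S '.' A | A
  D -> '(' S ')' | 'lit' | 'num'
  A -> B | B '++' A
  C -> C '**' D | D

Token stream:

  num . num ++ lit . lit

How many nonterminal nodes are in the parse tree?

19

[S [S [S [A [B [C [D num]]]]] . [A [B [C [D num]]] ++ [A [B [C [D lit]]]]]] . [A [B [C [D lit]]]]]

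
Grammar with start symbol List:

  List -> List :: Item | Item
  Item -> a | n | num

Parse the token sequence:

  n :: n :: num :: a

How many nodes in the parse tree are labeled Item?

4

[List [List [List [List [Item n]] :: [Item n]] :: [Item num]] :: [Item a]]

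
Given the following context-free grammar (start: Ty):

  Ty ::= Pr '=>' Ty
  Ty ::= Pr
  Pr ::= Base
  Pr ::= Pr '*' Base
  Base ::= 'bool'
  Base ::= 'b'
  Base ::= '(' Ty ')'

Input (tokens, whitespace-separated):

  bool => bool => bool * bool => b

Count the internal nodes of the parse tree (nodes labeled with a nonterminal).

14

[Ty [Pr [Base bool]] => [Ty [Pr [Base bool]] => [Ty [Pr [Pr [Base bool]] * [Base bool]] => [Ty [Pr [Base b]]]]]]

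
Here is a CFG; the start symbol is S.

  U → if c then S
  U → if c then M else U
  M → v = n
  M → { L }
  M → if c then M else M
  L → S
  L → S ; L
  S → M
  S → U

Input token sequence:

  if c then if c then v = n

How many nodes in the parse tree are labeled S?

[S [U if c then [S [U if c then [S [M v = n]]]]]]

3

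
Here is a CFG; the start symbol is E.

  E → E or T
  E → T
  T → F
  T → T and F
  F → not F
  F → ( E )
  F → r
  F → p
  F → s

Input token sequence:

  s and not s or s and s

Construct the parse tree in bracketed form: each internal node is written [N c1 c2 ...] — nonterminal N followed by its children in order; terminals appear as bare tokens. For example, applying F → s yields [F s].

[E [E [T [T [F s]] and [F not [F s]]]] or [T [T [F s]] and [F s]]]

E
E or T
T or T
T and F or T
F and F or T
s and F or T
s and not F or T
s and not s or T
s and not s or T and F
s and not s or F and F
s and not s or s and F
s and not s or s and s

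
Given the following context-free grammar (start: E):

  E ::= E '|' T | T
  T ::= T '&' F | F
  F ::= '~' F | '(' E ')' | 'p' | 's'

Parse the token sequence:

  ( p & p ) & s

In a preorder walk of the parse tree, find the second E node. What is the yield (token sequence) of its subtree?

p & p

[E [T [T [F ( [E [T [T [F p]] & [F p]]] )]] & [F s]]]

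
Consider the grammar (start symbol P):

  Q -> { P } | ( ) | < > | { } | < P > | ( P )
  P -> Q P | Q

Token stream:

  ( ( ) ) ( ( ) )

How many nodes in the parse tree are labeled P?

[P [Q ( [P [Q ( )]] )] [P [Q ( [P [Q ( )]] )]]]

4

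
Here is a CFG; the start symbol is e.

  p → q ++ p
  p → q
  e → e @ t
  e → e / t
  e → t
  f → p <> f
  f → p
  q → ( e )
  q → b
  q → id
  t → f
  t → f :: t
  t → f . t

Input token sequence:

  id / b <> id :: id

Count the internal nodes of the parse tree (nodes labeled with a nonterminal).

[e [e [t [f [p [q id]]]]] / [t [f [p [q b]] <> [f [p [q id]]]] :: [t [f [p [q id]]]]]]

17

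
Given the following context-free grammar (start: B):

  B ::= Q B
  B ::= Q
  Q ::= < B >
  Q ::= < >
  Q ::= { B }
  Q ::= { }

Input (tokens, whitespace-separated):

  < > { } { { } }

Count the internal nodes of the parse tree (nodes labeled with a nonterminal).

[B [Q < >] [B [Q { }] [B [Q { [B [Q { }]] }]]]]

8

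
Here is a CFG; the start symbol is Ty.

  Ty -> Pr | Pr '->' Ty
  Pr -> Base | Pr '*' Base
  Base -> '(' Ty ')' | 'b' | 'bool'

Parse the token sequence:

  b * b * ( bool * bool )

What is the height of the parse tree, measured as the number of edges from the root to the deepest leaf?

[Ty [Pr [Pr [Pr [Base b]] * [Base b]] * [Base ( [Ty [Pr [Pr [Base bool]] * [Base bool]]] )]]]

7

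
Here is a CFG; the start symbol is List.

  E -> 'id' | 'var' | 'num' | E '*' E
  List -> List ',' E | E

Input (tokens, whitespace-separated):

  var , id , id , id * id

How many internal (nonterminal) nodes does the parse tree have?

[List [List [List [List [E var]] , [E id]] , [E id]] , [E [E id] * [E id]]]

10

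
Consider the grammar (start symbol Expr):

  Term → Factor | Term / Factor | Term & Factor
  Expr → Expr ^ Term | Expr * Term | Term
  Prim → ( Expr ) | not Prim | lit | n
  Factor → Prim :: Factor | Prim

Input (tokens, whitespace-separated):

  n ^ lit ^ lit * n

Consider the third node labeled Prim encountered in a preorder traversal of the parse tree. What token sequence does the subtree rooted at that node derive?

[Expr [Expr [Expr [Expr [Term [Factor [Prim n]]]] ^ [Term [Factor [Prim lit]]]] ^ [Term [Factor [Prim lit]]]] * [Term [Factor [Prim n]]]]

lit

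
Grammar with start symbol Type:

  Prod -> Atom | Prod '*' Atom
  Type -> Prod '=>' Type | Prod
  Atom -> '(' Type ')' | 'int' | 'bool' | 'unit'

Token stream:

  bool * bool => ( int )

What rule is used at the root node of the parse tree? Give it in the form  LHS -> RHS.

Type -> Prod '=>' Type

[Type [Prod [Prod [Atom bool]] * [Atom bool]] => [Type [Prod [Atom ( [Type [Prod [Atom int]]] )]]]]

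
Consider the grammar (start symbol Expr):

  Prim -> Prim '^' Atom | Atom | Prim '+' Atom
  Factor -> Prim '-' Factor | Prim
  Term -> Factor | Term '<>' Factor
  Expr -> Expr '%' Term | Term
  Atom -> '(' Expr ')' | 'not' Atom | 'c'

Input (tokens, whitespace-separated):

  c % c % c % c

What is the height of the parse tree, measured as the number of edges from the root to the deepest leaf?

[Expr [Expr [Expr [Expr [Term [Factor [Prim [Atom c]]]]] % [Term [Factor [Prim [Atom c]]]]] % [Term [Factor [Prim [Atom c]]]]] % [Term [Factor [Prim [Atom c]]]]]

8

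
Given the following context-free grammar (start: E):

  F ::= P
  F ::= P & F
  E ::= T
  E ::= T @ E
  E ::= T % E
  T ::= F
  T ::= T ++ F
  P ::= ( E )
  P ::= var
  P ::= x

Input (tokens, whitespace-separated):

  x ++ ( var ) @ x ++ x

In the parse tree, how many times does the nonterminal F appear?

5

[E [T [T [F [P x]]] ++ [F [P ( [E [T [F [P var]]]] )]]] @ [E [T [T [F [P x]]] ++ [F [P x]]]]]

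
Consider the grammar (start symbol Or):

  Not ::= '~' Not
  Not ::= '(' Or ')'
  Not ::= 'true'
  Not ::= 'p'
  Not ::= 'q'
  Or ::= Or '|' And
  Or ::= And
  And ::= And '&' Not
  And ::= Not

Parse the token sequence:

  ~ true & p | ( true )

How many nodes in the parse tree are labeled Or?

3

[Or [Or [And [And [Not ~ [Not true]]] & [Not p]]] | [And [Not ( [Or [And [Not true]]] )]]]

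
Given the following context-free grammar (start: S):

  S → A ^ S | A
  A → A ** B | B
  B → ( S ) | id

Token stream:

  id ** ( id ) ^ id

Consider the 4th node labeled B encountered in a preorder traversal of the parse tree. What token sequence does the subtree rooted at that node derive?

id

[S [A [A [B id]] ** [B ( [S [A [B id]]] )]] ^ [S [A [B id]]]]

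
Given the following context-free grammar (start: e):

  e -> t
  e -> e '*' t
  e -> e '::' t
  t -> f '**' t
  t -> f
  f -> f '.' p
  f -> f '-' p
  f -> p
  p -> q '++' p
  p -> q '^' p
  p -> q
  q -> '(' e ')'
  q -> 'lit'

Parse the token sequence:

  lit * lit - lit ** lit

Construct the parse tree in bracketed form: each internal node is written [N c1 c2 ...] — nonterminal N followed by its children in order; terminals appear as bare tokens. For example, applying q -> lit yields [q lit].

[e [e [t [f [p [q lit]]]]] * [t [f [f [p [q lit]]] - [p [q lit]]] ** [t [f [p [q lit]]]]]]

e
e * t
t * t
f * t
p * t
q * t
lit * t
lit * f ** t
lit * f - p ** t
lit * p - p ** t
lit * q - p ** t
lit * lit - p ** t
lit * lit - q ** t
lit * lit - lit ** t
lit * lit - lit ** f
lit * lit - lit ** p
lit * lit - lit ** q
lit * lit - lit ** lit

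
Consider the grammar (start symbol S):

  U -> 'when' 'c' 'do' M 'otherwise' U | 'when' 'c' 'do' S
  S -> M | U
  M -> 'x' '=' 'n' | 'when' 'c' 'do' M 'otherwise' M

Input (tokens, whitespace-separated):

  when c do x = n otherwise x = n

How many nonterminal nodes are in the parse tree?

4

[S [M when c do [M x = n] otherwise [M x = n]]]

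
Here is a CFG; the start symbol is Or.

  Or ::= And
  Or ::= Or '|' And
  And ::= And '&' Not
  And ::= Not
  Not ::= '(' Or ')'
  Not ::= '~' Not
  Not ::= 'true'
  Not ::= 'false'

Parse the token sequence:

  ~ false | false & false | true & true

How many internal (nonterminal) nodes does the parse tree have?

[Or [Or [Or [And [Not ~ [Not false]]]] | [And [And [Not false]] & [Not false]]] | [And [And [Not true]] & [Not true]]]

14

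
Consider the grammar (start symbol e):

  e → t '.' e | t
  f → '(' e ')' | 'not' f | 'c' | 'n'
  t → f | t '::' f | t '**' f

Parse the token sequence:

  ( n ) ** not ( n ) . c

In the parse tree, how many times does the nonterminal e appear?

4

[e [t [t [f ( [e [t [f n]]] )]] ** [f not [f ( [e [t [f n]]] )]]] . [e [t [f c]]]]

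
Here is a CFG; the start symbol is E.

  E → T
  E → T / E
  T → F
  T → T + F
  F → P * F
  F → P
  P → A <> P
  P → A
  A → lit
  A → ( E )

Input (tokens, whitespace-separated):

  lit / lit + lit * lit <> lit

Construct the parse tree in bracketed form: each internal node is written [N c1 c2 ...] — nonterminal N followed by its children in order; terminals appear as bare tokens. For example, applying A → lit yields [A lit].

E
T / E
F / E
P / E
A / E
lit / E
lit / T
lit / T + F
lit / F + F
lit / P + F
lit / A + F
lit / lit + F
lit / lit + P * F
lit / lit + A * F
lit / lit + lit * F
lit / lit + lit * P
lit / lit + lit * A <> P
lit / lit + lit * lit <> P
lit / lit + lit * lit <> A
lit / lit + lit * lit <> lit

[E [T [F [P [A lit]]]] / [E [T [T [F [P [A lit]]]] + [F [P [A lit]] * [F [P [A lit] <> [P [A lit]]]]]]]]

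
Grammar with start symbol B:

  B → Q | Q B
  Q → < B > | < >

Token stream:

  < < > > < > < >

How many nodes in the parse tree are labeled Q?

4

[B [Q < [B [Q < >]] >] [B [Q < >] [B [Q < >]]]]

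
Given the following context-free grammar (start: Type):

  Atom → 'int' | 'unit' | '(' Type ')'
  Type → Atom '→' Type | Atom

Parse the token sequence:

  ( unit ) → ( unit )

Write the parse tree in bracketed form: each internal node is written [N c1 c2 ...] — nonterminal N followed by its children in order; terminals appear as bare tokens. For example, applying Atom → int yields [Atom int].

Type
Atom → Type
( Type ) → Type
( Atom ) → Type
( unit ) → Type
( unit ) → Atom
( unit ) → ( Type )
( unit ) → ( Atom )
( unit ) → ( unit )

[Type [Atom ( [Type [Atom unit]] )] → [Type [Atom ( [Type [Atom unit]] )]]]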